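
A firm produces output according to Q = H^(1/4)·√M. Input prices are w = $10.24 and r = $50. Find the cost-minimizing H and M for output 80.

Cost minimization requires the marginal rate of technical substitution to equal the input-price ratio: MP_H/MP_M = w/r.
Here MP_H/MP_M = (1/4)·(M/H)/(1/2) = 0.5·(M/H). Setting this equal to 10.24/50 = 0.2048 gives M = 0.4096H.
Substituting into Q = 80: H^(1/4)·(0.4096H)^(1/2) = 80.
Solving, H = 625 and M = 256.

H* = 625, M* = 256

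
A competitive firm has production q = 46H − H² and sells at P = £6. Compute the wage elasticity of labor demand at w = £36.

ε = -0.15

From P·MP_H = w with MP_H = 46 − 2H, labor demand is H(w) = (46 − w/6)/2.
dH/dw = −1/(12) = -1/12.
At w = 36, H = 20, so ε = (dH/dw)·(w/H) = (-1/12)·(36/20) = -0.15.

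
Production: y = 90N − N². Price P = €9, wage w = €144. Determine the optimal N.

The marginal product of N is MP_N = 90 − 2N.
A price-taking firm hires until the value of the marginal product equals the wage: P·MP_N = w, so 9·(90 − 2N) = 144.
Then 90 − 2N = 16, giving N = 37.

N* = 37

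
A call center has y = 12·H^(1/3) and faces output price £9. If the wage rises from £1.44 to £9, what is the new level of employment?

From P·MP_H = w with MP_H = 4·H^(-2/3), the labor demand is H(w) = (36/w)^(3/2).
At w = 1.44: H = 125. At w = 9: H = 8.

H* = 8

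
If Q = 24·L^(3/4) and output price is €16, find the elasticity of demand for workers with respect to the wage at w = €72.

ε = -4

MP_L = (3/4)·24·L^(-1/4), so P·MP_L = w gives 288·L^(-1/4) = w.
Solving, L(w) = (288/w)^(4). This is a constant-elasticity form: L ∝ w^(−4), so ε = −4.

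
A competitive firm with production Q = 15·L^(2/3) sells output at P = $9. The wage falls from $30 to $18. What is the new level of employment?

From P·MP_L = w with MP_L = 10·L^(-1/3), the labor demand is L(w) = (90/w)^(3).
At w = 30: L = 27. At w = 18: L = 125.

L* = 125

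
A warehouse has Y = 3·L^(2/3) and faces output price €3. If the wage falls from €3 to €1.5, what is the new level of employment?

L* = 64

From P·MP_L = w with MP_L = 2·L^(-1/3), the labor demand is L(w) = (6/w)^(3).
At w = 3: L = 8. At w = 1.5: L = 64.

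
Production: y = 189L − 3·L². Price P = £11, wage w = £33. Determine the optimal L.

L* = 31

The marginal product of L is MP_L = 189 − 6L.
A price-taking firm hires until the value of the marginal product equals the wage: P·MP_L = w, so 11·(189 − 6L) = 33.
Then 189 − 6L = 3, giving L = 31.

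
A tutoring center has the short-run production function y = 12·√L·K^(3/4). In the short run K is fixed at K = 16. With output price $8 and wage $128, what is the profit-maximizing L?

With K = 16, MP_L = (1/2)·12·L^(-1/2)·16^(3/4) = 48·L^(-1/2).
Profit maximization for a price taker requires P·MP_L = w: 8·48·L^(-1/2) = 128.
So L^(-1/2) = 1/3, which gives L = 9.

L* = 9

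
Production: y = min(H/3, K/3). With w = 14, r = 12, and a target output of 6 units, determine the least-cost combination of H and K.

With a fixed-proportions technology, the cost-minimizing bundle uses no slack in either input: H/3 = K/3 = y.
So H = 3·6 = 18 and K = 3·6 = 18.

H* = 18, K* = 18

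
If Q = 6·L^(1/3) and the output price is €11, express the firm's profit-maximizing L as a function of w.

MP_L = (1/3)·6·L^(-2/3) = 2·L^(-2/3).
Setting P·MP_L = w: 22·L^(-2/3) = w.
Solving for L: L^(-2/3) = w/22, so L = (22/w)^(3/2).

L(w) = (22/w)^(3/2)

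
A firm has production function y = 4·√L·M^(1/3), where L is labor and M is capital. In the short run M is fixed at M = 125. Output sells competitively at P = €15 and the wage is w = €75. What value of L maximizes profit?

L* = 4

With M = 125, MP_L = (1/2)·4·L^(-1/2)·125^(1/3) = 10·L^(-1/2).
Profit maximization for a price taker requires P·MP_L = w: 15·10·L^(-1/2) = 75.
So L^(-1/2) = 0.5, which gives L = 4.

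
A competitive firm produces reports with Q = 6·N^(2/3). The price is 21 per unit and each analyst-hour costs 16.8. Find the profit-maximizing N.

N* = 125

MP_N = (2/3)·6·N^(-1/3) = 4·N^(-1/3).
Profit maximization for a price taker requires P·MP_N = w: 21·4·N^(-1/3) = 16.8.
So N^(-1/3) = 0.2, which gives N = 125.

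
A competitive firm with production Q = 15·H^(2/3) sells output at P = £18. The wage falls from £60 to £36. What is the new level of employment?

From P·MP_H = w with MP_H = 10·H^(-1/3), the labor demand is H(w) = (180/w)^(3).
At w = 60: H = 27. At w = 36: H = 125.

H* = 125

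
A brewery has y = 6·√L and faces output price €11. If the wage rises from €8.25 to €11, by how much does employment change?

ΔL = -7

From P·MP_L = w with MP_L = 3·L^(-1/2), the labor demand is L(w) = (33/w)^(2).
At w = 8.25: L = 16. At w = 11: L = 9.
ΔL = 9 − 16 = -7.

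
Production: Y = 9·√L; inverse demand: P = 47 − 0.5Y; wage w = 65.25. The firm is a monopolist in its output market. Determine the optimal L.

L* = 4

Marginal revenue from the inverse demand is MR = 47 − Y.
The marginal product is MP_L = 4.5·L^(-1/2).
A monopolist hires until marginal revenue product equals the wage: MR·MP_L = w.
At L, Y = 9·√L. Substituting and solving: (47 − 9·√L)·4.5·L^(-1/2) = 65.25 gives L = 4.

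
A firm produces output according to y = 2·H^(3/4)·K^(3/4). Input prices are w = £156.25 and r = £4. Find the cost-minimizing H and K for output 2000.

Cost minimization requires the marginal rate of technical substitution to equal the input-price ratio: MP_H/MP_K = w/r.
Here MP_H/MP_K = (3/4)·(K/H)/(3/4) = (K/H). Setting this equal to 156.25/4 = 39.0625 gives K = 39.0625H.
Substituting into y = 2000: 2·H^(3/4)·(39.0625H)^(3/4) = 2000.
Solving, H = 16 and K = 625.

H* = 16, K* = 625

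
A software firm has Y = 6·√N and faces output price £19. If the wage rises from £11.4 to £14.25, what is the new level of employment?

N* = 16

From P·MP_N = w with MP_N = 3·N^(-1/2), the labor demand is N(w) = (57/w)^(2).
At w = 11.4: N = 25. At w = 14.25: N = 16.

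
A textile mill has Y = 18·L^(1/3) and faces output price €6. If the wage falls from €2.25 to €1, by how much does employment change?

From P·MP_L = w with MP_L = 6·L^(-2/3), the labor demand is L(w) = (36/w)^(3/2).
At w = 2.25: L = 64. At w = 1: L = 216.
ΔL = 216 − 64 = 152.

ΔL = 152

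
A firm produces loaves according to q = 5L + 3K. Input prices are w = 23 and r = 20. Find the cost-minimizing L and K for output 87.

L* = 17.4, K* = 0

The inputs are perfect substitutes, so the firm uses whichever has the lower cost per unit of output.
Cost per unit of output via L is w/5 = 4.6; via K it is r/3 = 20/3. L is cheaper.
Producing q = 87 with L alone: L = 17.4, K = 0.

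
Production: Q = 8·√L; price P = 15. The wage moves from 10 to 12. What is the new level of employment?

L* = 25

From P·MP_L = w with MP_L = 4·L^(-1/2), the labor demand is L(w) = (60/w)^(2).
At w = 10: L = 36. At w = 12: L = 25.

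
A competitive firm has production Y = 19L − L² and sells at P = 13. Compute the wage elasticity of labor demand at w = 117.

ε = -0.9

From P·MP_L = w with MP_L = 19 − 2L, labor demand is L(w) = (19 − w/13)/2.
dL/dw = −1/(26) = -1/26.
At w = 117, L = 5, so ε = (dL/dw)·(w/L) = (-1/26)·(117/5) = -0.9.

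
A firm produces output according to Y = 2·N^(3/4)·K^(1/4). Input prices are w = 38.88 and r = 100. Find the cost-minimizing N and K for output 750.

Cost minimization requires the marginal rate of technical substitution to equal the input-price ratio: MP_N/MP_K = w/r.
Here MP_N/MP_K = (3/4)·(K/N)/(1/4) = 3·(K/N). Setting this equal to 38.88/100 = 0.3888 gives K = 0.1296N.
Substituting into Y = 750: 2·N^(3/4)·(0.1296N)^(1/4) = 750.
Solving, N = 625 and K = 81.

N* = 625, K* = 81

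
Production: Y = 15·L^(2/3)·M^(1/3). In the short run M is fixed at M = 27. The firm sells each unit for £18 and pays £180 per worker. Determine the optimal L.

L* = 27

With M = 27, MP_L = (2/3)·15·L^(-1/3)·27^(1/3) = 30·L^(-1/3).
Profit maximization for a price taker requires P·MP_L = w: 18·30·L^(-1/3) = 180.
So L^(-1/3) = 1/3, which gives L = 27.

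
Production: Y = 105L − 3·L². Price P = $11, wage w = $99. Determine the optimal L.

The marginal product of L is MP_L = 105 − 6L.
A price-taking firm hires until the value of the marginal product equals the wage: P·MP_L = w, so 11·(105 − 6L) = 99.
Then 105 − 6L = 9, giving L = 16.

L* = 16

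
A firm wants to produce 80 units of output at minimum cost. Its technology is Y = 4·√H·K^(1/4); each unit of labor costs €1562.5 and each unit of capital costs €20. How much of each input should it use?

H* = 16, K* = 625

Cost minimization requires the marginal rate of technical substitution to equal the input-price ratio: MP_H/MP_K = w/r.
Here MP_H/MP_K = (1/2)·(K/H)/(1/4) = 2·(K/H). Setting this equal to 1562.5/20 = 78.125 gives K = 39.0625H.
Substituting into Y = 80: 4·H^(1/2)·(39.0625H)^(1/4) = 80.
Solving, H = 16 and K = 625.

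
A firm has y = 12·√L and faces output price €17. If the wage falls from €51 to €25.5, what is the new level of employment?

L* = 16

From P·MP_L = w with MP_L = 6·L^(-1/2), the labor demand is L(w) = (102/w)^(2).
At w = 51: L = 4. At w = 25.5: L = 16.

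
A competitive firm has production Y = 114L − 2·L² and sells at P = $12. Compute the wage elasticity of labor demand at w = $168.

From P·MP_L = w with MP_L = 114 − 4L, labor demand is L(w) = (114 − w/12)/4.
dL/dw = −1/(48) = -1/48.
At w = 168, L = 25, so ε = (dL/dw)·(w/L) = (-1/48)·(168/25) = -0.14.

ε = -0.14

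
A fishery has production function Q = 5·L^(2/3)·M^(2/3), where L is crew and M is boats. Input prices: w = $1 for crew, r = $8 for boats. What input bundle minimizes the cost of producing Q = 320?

Cost minimization requires the marginal rate of technical substitution to equal the input-price ratio: MP_L/MP_M = w/r.
Here MP_L/MP_M = (2/3)·(M/L)/(2/3) = (M/L). Setting this equal to 1/8 = 0.125 gives M = 0.125L.
Substituting into Q = 320: 5·L^(2/3)·(0.125L)^(2/3) = 320.
Solving, L = 64 and M = 8.

L* = 64, M* = 8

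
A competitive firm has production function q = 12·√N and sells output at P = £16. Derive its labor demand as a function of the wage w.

MP_N = (1/2)·12·N^(-1/2) = 6·N^(-1/2).
Setting P·MP_N = w: 96·N^(-1/2) = w.
Solving for N: N^(-1/2) = w/96, so N = (96/w)^(2).

N(w) = 9216/w²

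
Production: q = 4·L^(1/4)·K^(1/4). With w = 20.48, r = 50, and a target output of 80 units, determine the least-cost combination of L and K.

L* = 625, K* = 256

Cost minimization requires the marginal rate of technical substitution to equal the input-price ratio: MP_L/MP_K = w/r.
Here MP_L/MP_K = (1/4)·(K/L)/(1/4) = (K/L). Setting this equal to 20.48/50 = 0.4096 gives K = 0.4096L.
Substituting into q = 80: 4·L^(1/4)·(0.4096L)^(1/4) = 80.
Solving, L = 625 and K = 256.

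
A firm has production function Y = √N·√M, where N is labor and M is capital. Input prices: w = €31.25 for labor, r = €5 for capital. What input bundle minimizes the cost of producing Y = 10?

Cost minimization requires the marginal rate of technical substitution to equal the input-price ratio: MP_N/MP_M = w/r.
Here MP_N/MP_M = (1/2)·(M/N)/(1/2) = (M/N). Setting this equal to 31.25/5 = 6.25 gives M = 6.25N.
Substituting into Y = 10: N^(1/2)·(6.25N)^(1/2) = 10.
Solving, N = 4 and M = 25.

N* = 4, M* = 25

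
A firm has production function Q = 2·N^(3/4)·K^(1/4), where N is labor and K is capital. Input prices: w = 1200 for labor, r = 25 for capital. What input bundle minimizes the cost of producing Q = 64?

N* = 16, K* = 256

Cost minimization requires the marginal rate of technical substitution to equal the input-price ratio: MP_N/MP_K = w/r.
Here MP_N/MP_K = (3/4)·(K/N)/(1/4) = 3·(K/N). Setting this equal to 1200/25 = 48 gives K = 16N.
Substituting into Q = 64: 2·N^(3/4)·(16N)^(1/4) = 64.
Solving, N = 16 and K = 256.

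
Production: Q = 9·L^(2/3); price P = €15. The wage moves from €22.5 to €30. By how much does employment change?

ΔL = -37

From P·MP_L = w with MP_L = 6·L^(-1/3), the labor demand is L(w) = (90/w)^(3).
At w = 22.5: L = 64. At w = 30: L = 27.
ΔL = 27 − 64 = -37.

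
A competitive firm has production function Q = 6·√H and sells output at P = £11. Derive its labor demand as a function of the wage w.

MP_H = (1/2)·6·H^(-1/2) = 3·H^(-1/2).
Setting P·MP_H = w: 33·H^(-1/2) = w.
Solving for H: H^(-1/2) = w/33, so H = (33/w)^(2).

H(w) = 1089/w²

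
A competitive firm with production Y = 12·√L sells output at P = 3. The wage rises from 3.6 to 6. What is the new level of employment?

L* = 9

From P·MP_L = w with MP_L = 6·L^(-1/2), the labor demand is L(w) = (18/w)^(2).
At w = 3.6: L = 25. At w = 6: L = 9.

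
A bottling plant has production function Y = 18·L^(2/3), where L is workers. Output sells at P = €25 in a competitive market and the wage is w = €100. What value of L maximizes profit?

L* = 27

MP_L = (2/3)·18·L^(-1/3) = 12·L^(-1/3).
Profit maximization for a price taker requires P·MP_L = w: 25·12·L^(-1/3) = 100.
So L^(-1/3) = 1/3, which gives L = 27.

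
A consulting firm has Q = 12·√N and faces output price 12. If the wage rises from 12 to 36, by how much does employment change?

ΔN = -32

From P·MP_N = w with MP_N = 6·N^(-1/2), the labor demand is N(w) = (72/w)^(2).
At w = 12: N = 36. At w = 36: N = 4.
ΔN = 4 − 36 = -32.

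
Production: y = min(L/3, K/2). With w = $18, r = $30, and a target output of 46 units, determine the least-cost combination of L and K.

L* = 138, K* = 92

With a fixed-proportions technology, the cost-minimizing bundle uses no slack in either input: L/3 = K/2 = y.
So L = 3·46 = 138 and K = 2·46 = 92.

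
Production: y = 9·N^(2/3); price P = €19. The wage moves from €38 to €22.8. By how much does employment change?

From P·MP_N = w with MP_N = 6·N^(-1/3), the labor demand is N(w) = (114/w)^(3).
At w = 38: N = 27. At w = 22.8: N = 125.
ΔN = 125 − 27 = 98.

ΔN = 98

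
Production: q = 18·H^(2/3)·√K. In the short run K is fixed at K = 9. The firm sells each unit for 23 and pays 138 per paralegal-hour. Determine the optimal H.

With K = 9, MP_H = (2/3)·18·H^(-1/3)·9^(1/2) = 36·H^(-1/3).
Profit maximization for a price taker requires P·MP_H = w: 23·36·H^(-1/3) = 138.
So H^(-1/3) = 1/6, which gives H = 216.

H* = 216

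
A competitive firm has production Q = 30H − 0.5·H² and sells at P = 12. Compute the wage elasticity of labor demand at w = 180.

From P·MP_H = w with MP_H = 30 − H, labor demand is H(w) = 30 − w/12.
dH/dw = −1/(12) = -1/12.
At w = 180, H = 15, so ε = (dH/dw)·(w/H) = (-1/12)·(180/15) = -1.

ε = -1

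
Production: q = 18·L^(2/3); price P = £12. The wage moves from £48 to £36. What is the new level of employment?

L* = 64

From P·MP_L = w with MP_L = 12·L^(-1/3), the labor demand is L(w) = (144/w)^(3).
At w = 48: L = 27. At w = 36: L = 64.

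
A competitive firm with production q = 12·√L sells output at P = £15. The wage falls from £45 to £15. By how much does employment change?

ΔL = 32

From P·MP_L = w with MP_L = 6·L^(-1/2), the labor demand is L(w) = (90/w)^(2).
At w = 45: L = 4. At w = 15: L = 36.
ΔL = 36 − 4 = 32.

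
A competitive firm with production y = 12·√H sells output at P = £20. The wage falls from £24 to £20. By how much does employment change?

ΔH = 11

From P·MP_H = w with MP_H = 6·H^(-1/2), the labor demand is H(w) = (120/w)^(2).
At w = 24: H = 25. At w = 20: H = 36.
ΔH = 36 − 25 = 11.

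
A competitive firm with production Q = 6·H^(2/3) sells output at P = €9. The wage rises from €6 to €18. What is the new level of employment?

H* = 8

From P·MP_H = w with MP_H = 4·H^(-1/3), the labor demand is H(w) = (36/w)^(3).
At w = 6: H = 216. At w = 18: H = 8.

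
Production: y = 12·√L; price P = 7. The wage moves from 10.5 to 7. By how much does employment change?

ΔL = 20

From P·MP_L = w with MP_L = 6·L^(-1/2), the labor demand is L(w) = (42/w)^(2).
At w = 10.5: L = 16. At w = 7: L = 36.
ΔL = 36 − 16 = 20.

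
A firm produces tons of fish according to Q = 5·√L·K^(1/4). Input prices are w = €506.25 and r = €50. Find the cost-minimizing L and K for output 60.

Cost minimization requires the marginal rate of technical substitution to equal the input-price ratio: MP_L/MP_K = w/r.
Here MP_L/MP_K = (1/2)·(K/L)/(1/4) = 2·(K/L). Setting this equal to 506.25/50 = 10.125 gives K = 5.0625L.
Substituting into Q = 60: 5·L^(1/2)·(5.0625L)^(1/4) = 60.
Solving, L = 16 and K = 81.

L* = 16, K* = 81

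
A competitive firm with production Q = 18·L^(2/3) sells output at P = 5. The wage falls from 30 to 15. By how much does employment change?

ΔL = 56

From P·MP_L = w with MP_L = 12·L^(-1/3), the labor demand is L(w) = (60/w)^(3).
At w = 30: L = 8. At w = 15: L = 64.
ΔL = 64 − 8 = 56.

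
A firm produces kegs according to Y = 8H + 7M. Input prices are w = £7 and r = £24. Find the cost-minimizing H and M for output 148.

The inputs are perfect substitutes, so the firm uses whichever has the lower cost per unit of output.
Cost per unit of output via H is w/8 = 0.875; via M it is r/7 = 24/7. H is cheaper.
Producing Y = 148 with H alone: H = 18.5, M = 0.

H* = 18.5, M* = 0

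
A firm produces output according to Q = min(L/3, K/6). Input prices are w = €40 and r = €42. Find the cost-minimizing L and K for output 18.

L* = 54, K* = 108

With a fixed-proportions technology, the cost-minimizing bundle uses no slack in either input: L/3 = K/6 = Q.
So L = 3·18 = 54 and K = 6·18 = 108.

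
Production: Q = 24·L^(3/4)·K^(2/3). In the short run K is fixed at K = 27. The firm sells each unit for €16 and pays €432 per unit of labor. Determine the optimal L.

With K = 27, MP_L = (3/4)·24·L^(-1/4)·27^(2/3) = 162·L^(-1/4).
Profit maximization for a price taker requires P·MP_L = w: 16·162·L^(-1/4) = 432.
So L^(-1/4) = 1/6, which gives L = 1296.

L* = 1296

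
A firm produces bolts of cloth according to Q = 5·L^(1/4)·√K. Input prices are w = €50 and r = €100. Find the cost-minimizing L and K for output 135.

Cost minimization requires the marginal rate of technical substitution to equal the input-price ratio: MP_L/MP_K = w/r.
Here MP_L/MP_K = (1/4)·(K/L)/(1/2) = 0.5·(K/L). Setting this equal to 50/100 = 0.5 gives K = L.
Substituting into Q = 135: 5·L^(1/4)·(L)^(1/2) = 135.
Solving, L = 81 and K = 81.

L* = 81, K* = 81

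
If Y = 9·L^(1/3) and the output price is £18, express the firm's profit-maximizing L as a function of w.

MP_L = (1/3)·9·L^(-2/3) = 3·L^(-2/3).
Setting P·MP_L = w: 54·L^(-2/3) = w.
Solving for L: L^(-2/3) = w/54, so L = (54/w)^(3/2).

L(w) = (54/w)^(3/2)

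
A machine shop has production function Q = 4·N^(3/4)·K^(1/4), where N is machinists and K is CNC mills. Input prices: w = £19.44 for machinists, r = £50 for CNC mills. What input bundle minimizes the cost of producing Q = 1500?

N* = 625, K* = 81

Cost minimization requires the marginal rate of technical substitution to equal the input-price ratio: MP_N/MP_K = w/r.
Here MP_N/MP_K = (3/4)·(K/N)/(1/4) = 3·(K/N). Setting this equal to 19.44/50 = 0.3888 gives K = 0.1296N.
Substituting into Q = 1500: 4·N^(3/4)·(0.1296N)^(1/4) = 1500.
Solving, N = 625 and K = 81.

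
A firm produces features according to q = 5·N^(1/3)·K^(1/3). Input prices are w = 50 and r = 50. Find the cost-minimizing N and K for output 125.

Cost minimization requires the marginal rate of technical substitution to equal the input-price ratio: MP_N/MP_K = w/r.
Here MP_N/MP_K = (1/3)·(K/N)/(1/3) = (K/N). Setting this equal to 50/50 = 1 gives K = N.
Substituting into q = 125: 5·N^(1/3)·(N)^(1/3) = 125.
Solving, N = 125 and K = 125.

N* = 125, K* = 125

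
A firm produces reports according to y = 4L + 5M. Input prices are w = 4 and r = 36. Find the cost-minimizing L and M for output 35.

The inputs are perfect substitutes, so the firm uses whichever has the lower cost per unit of output.
Cost per unit of output via L is w/4 = 1; via M it is r/5 = 7.2. L is cheaper.
Producing y = 35 with L alone: L = 8.75, M = 0.

L* = 8.75, M* = 0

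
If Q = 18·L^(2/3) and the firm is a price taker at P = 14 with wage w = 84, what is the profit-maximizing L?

MP_L = (2/3)·18·L^(-1/3) = 12·L^(-1/3).
Profit maximization for a price taker requires P·MP_L = w: 14·12·L^(-1/3) = 84.
So L^(-1/3) = 0.5, which gives L = 8.

L* = 8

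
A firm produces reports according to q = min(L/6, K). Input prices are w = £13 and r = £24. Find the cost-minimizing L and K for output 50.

With a fixed-proportions technology, the cost-minimizing bundle uses no slack in either input: L/6 = K = q.
So L = 6·50 = 300 and K = 50.

L* = 300, K* = 50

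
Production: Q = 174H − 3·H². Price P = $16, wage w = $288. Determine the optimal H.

The marginal product of H is MP_H = 174 − 6H.
A price-taking firm hires until the value of the marginal product equals the wage: P·MP_H = w, so 16·(174 − 6H) = 288.
Then 174 − 6H = 18, giving H = 26.

H* = 26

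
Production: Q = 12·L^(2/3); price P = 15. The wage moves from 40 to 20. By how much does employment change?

From P·MP_L = w with MP_L = 8·L^(-1/3), the labor demand is L(w) = (120/w)^(3).
At w = 40: L = 27. At w = 20: L = 216.
ΔL = 216 − 27 = 189.

ΔL = 189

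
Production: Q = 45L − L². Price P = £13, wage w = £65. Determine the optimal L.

L* = 20

The marginal product of L is MP_L = 45 − 2L.
A price-taking firm hires until the value of the marginal product equals the wage: P·MP_L = w, so 13·(45 − 2L) = 65.
Then 45 − 2L = 5, giving L = 20.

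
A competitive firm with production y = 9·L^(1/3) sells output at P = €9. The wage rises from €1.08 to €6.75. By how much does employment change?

ΔL = -117

From P·MP_L = w with MP_L = 3·L^(-2/3), the labor demand is L(w) = (27/w)^(3/2).
At w = 1.08: L = 125. At w = 6.75: L = 8.
ΔL = 8 − 125 = -117.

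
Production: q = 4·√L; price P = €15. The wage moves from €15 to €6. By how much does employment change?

ΔL = 21

From P·MP_L = w with MP_L = 2·L^(-1/2), the labor demand is L(w) = (30/w)^(2).
At w = 15: L = 4. At w = 6: L = 25.
ΔL = 25 − 4 = 21.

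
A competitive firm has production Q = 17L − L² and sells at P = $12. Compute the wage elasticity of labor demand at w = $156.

ε = -3.25

From P·MP_L = w with MP_L = 17 − 2L, labor demand is L(w) = (17 − w/12)/2.
dL/dw = −1/(24) = -1/24.
At w = 156, L = 2, so ε = (dL/dw)·(w/L) = (-1/24)·(156/2) = -3.25.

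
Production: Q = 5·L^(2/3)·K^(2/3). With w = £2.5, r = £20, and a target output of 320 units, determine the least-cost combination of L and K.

Cost minimization requires the marginal rate of technical substitution to equal the input-price ratio: MP_L/MP_K = w/r.
Here MP_L/MP_K = (2/3)·(K/L)/(2/3) = (K/L). Setting this equal to 2.5/20 = 0.125 gives K = 0.125L.
Substituting into Q = 320: 5·L^(2/3)·(0.125L)^(2/3) = 320.
Solving, L = 64 and K = 8.

L* = 64, K* = 8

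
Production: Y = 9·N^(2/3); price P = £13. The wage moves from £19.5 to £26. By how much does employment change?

ΔN = -37

From P·MP_N = w with MP_N = 6·N^(-1/3), the labor demand is N(w) = (78/w)^(3).
At w = 19.5: N = 64. At w = 26: N = 27.
ΔN = 27 − 64 = -37.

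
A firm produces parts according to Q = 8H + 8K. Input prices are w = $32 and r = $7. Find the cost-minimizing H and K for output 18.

H* = 0, K* = 2.25

The inputs are perfect substitutes, so the firm uses whichever has the lower cost per unit of output.
Cost per unit of output via H is w/8 = 4; via K it is r/8 = 0.875. K is cheaper.
Producing Q = 18 with K alone: H = 0, K = 2.25.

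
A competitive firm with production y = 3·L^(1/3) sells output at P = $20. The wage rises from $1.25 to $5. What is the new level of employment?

L* = 8

From P·MP_L = w with MP_L = L^(-2/3), the labor demand is L(w) = (20/w)^(3/2).
At w = 1.25: L = 64. At w = 5: L = 8.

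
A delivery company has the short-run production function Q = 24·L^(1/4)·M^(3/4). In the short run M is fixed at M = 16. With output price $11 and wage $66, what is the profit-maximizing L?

L* = 16

With M = 16, MP_L = (1/4)·24·L^(-3/4)·16^(3/4) = 48·L^(-3/4).
Profit maximization for a price taker requires P·MP_L = w: 11·48·L^(-3/4) = 66.
So L^(-3/4) = 0.125, which gives L = 16.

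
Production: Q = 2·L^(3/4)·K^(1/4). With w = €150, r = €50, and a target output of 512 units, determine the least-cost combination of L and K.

L* = 256, K* = 256

Cost minimization requires the marginal rate of technical substitution to equal the input-price ratio: MP_L/MP_K = w/r.
Here MP_L/MP_K = (3/4)·(K/L)/(1/4) = 3·(K/L). Setting this equal to 150/50 = 3 gives K = L.
Substituting into Q = 512: 2·L^(3/4)·(L)^(1/4) = 512.
Solving, L = 256 and K = 256.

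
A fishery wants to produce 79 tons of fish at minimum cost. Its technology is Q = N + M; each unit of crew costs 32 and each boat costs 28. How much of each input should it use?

The inputs are perfect substitutes, so the firm uses whichever has the lower cost per unit of output.
Cost per unit of output via N is 32; via M it is 28. M is cheaper.
Producing Q = 79 with M alone: N = 0, M = 79.

N* = 0, M* = 79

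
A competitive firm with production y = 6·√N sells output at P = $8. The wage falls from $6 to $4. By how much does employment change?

From P·MP_N = w with MP_N = 3·N^(-1/2), the labor demand is N(w) = (24/w)^(2).
At w = 6: N = 16. At w = 4: N = 36.
ΔN = 36 − 16 = 20.

ΔN = 20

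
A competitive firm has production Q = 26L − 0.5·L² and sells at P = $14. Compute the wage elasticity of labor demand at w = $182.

ε = -1

From P·MP_L = w with MP_L = 26 − L, labor demand is L(w) = 26 − w/14.
dL/dw = −1/(14) = -1/14.
At w = 182, L = 13, so ε = (dL/dw)·(w/L) = (-1/14)·(182/13) = -1.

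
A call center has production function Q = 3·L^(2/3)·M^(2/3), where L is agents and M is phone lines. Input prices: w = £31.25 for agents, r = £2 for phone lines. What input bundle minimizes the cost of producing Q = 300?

L* = 8, M* = 125

Cost minimization requires the marginal rate of technical substitution to equal the input-price ratio: MP_L/MP_M = w/r.
Here MP_L/MP_M = (2/3)·(M/L)/(2/3) = (M/L). Setting this equal to 31.25/2 = 15.625 gives M = 15.625L.
Substituting into Q = 300: 3·L^(2/3)·(15.625L)^(2/3) = 300.
Solving, L = 8 and M = 125.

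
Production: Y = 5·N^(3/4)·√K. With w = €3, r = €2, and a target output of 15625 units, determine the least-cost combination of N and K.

Cost minimization requires the marginal rate of technical substitution to equal the input-price ratio: MP_N/MP_K = w/r.
Here MP_N/MP_K = (3/4)·(K/N)/(1/2) = 1.5·(K/N). Setting this equal to 3/2 = 1.5 gives K = N.
Substituting into Y = 15625: 5·N^(3/4)·(N)^(1/2) = 15625.
Solving, N = 625 and K = 625.

N* = 625, K* = 625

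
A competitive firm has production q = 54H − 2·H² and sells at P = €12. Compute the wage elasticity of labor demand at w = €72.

From P·MP_H = w with MP_H = 54 − 4H, labor demand is H(w) = (54 − w/12)/4.
dH/dw = −1/(48) = -1/48.
At w = 72, H = 12, so ε = (dH/dw)·(w/H) = (-1/48)·(72/12) = -0.125.

ε = -0.125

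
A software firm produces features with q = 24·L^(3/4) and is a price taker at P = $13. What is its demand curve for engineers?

MP_L = (3/4)·24·L^(-1/4) = 18·L^(-1/4).
Setting P·MP_L = w: 234·L^(-1/4) = w.
Solving for L: L^(-1/4) = w/234, so L = (234/w)^(4).

L(w) = (234/w)^(4)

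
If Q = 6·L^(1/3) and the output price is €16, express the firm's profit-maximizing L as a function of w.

MP_L = (1/3)·6·L^(-2/3) = 2·L^(-2/3).
Setting P·MP_L = w: 32·L^(-2/3) = w.
Solving for L: L^(-2/3) = w/32, so L = (32/w)^(3/2).

L(w) = (32/w)^(3/2)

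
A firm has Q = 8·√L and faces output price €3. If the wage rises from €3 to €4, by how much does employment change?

ΔL = -7

From P·MP_L = w with MP_L = 4·L^(-1/2), the labor demand is L(w) = (12/w)^(2).
At w = 3: L = 16. At w = 4: L = 9.
ΔL = 9 − 16 = -7.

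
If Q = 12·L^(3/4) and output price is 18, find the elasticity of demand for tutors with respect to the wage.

MP_L = (3/4)·12·L^(-1/4), so P·MP_L = w gives 162·L^(-1/4) = w.
Solving, L(w) = (162/w)^(4). This is a constant-elasticity form: L ∝ w^(−4), so ε = −4.

ε = -4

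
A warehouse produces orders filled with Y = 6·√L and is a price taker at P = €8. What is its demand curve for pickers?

L(w) = 576/w²

MP_L = (1/2)·6·L^(-1/2) = 3·L^(-1/2).
Setting P·MP_L = w: 24·L^(-1/2) = w.
Solving for L: L^(-1/2) = w/24, so L = (24/w)^(2).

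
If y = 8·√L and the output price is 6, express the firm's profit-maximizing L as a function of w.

L(w) = 576/w²

MP_L = (1/2)·8·L^(-1/2) = 4·L^(-1/2).
Setting P·MP_L = w: 24·L^(-1/2) = w.
Solving for L: L^(-1/2) = w/24, so L = (24/w)^(2).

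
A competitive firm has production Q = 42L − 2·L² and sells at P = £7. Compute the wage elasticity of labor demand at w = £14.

ε = -0.05

From P·MP_L = w with MP_L = 42 − 4L, labor demand is L(w) = (42 − w/7)/4.
dL/dw = −1/(28) = -1/28.
At w = 14, L = 10, so ε = (dL/dw)·(w/L) = (-1/28)·(14/10) = -0.05.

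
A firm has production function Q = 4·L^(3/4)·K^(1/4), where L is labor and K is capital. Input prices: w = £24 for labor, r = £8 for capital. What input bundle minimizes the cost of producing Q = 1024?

Cost minimization requires the marginal rate of technical substitution to equal the input-price ratio: MP_L/MP_K = w/r.
Here MP_L/MP_K = (3/4)·(K/L)/(1/4) = 3·(K/L). Setting this equal to 24/8 = 3 gives K = L.
Substituting into Q = 1024: 4·L^(3/4)·(L)^(1/4) = 1024.
Solving, L = 256 and K = 256.

L* = 256, K* = 256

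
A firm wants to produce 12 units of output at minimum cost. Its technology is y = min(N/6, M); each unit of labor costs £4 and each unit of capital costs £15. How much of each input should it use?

With a fixed-proportions technology, the cost-minimizing bundle uses no slack in either input: N/6 = M = y.
So N = 6·12 = 72 and M = 12.

N* = 72, M* = 12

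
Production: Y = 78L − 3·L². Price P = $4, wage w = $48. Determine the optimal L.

The marginal product of L is MP_L = 78 − 6L.
A price-taking firm hires until the value of the marginal product equals the wage: P·MP_L = w, so 4·(78 − 6L) = 48.
Then 78 − 6L = 12, giving L = 11.

L* = 11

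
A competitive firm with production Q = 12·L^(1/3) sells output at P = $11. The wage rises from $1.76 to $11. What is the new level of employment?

L* = 8

From P·MP_L = w with MP_L = 4·L^(-2/3), the labor demand is L(w) = (44/w)^(3/2).
At w = 1.76: L = 125. At w = 11: L = 8.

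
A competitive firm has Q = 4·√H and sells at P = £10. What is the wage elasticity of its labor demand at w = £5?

ε = -2

MP_H = (1/2)·4·H^(-1/2), so P·MP_H = w gives 20·H^(-1/2) = w.
Solving, H(w) = (20/w)^(2). This is a constant-elasticity form: H ∝ w^(−2), so ε = −2.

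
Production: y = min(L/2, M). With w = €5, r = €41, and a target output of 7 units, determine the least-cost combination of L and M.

L* = 14, M* = 7

With a fixed-proportions technology, the cost-minimizing bundle uses no slack in either input: L/2 = M = y.
So L = 2·7 = 14 and M = 7.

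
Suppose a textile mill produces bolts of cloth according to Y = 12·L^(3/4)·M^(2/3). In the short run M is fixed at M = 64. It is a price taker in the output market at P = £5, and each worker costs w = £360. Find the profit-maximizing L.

L* = 16

With M = 64, MP_L = (3/4)·12·L^(-1/4)·64^(2/3) = 144·L^(-1/4).
Profit maximization for a price taker requires P·MP_L = w: 5·144·L^(-1/4) = 360.
So L^(-1/4) = 0.5, which gives L = 16.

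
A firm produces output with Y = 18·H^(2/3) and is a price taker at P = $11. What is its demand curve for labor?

H(w) = 2299968/w³

MP_H = (2/3)·18·H^(-1/3) = 12·H^(-1/3).
Setting P·MP_H = w: 132·H^(-1/3) = w.
Solving for H: H^(-1/3) = w/132, so H = (132/w)^(3).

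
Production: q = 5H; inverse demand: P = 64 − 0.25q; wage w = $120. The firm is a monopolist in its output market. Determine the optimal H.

Marginal revenue from the inverse demand is MR = 64 − 0.5q.
The marginal product is MP_H = 5.
A monopolist hires until marginal revenue product equals the wage: MR·MP_H = w.
(64 − 2.5H)·5 = 120, so H = 16.

H* = 16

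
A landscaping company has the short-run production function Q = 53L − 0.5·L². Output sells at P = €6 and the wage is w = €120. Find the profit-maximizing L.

L* = 33

The marginal product of L is MP_L = 53 − L.
A price-taking firm hires until the value of the marginal product equals the wage: P·MP_L = w, so 6·(53 − L) = 120.
Then 53 − L = 20, giving L = 33.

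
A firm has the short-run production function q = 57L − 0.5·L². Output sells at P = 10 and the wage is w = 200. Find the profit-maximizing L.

L* = 37

The marginal product of L is MP_L = 57 − L.
A price-taking firm hires until the value of the marginal product equals the wage: P·MP_L = w, so 10·(57 − L) = 200.
Then 57 − L = 20, giving L = 37.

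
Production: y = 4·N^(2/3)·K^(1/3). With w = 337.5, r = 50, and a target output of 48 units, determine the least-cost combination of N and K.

Cost minimization requires the marginal rate of technical substitution to equal the input-price ratio: MP_N/MP_K = w/r.
Here MP_N/MP_K = (2/3)·(K/N)/(1/3) = 2·(K/N). Setting this equal to 337.5/50 = 6.75 gives K = 3.375N.
Substituting into y = 48: 4·N^(2/3)·(3.375N)^(1/3) = 48.
Solving, N = 8 and K = 27.

N* = 8, K* = 27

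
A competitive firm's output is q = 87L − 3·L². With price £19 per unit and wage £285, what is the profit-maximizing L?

The marginal product of L is MP_L = 87 − 6L.
A price-taking firm hires until the value of the marginal product equals the wage: P·MP_L = w, so 19·(87 − 6L) = 285.
Then 87 − 6L = 15, giving L = 12.

L* = 12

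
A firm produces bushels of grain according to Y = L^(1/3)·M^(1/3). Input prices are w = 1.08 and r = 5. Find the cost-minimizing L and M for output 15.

L* = 125, M* = 27

Cost minimization requires the marginal rate of technical substitution to equal the input-price ratio: MP_L/MP_M = w/r.
Here MP_L/MP_M = (1/3)·(M/L)/(1/3) = (M/L). Setting this equal to 1.08/5 = 0.216 gives M = 0.216L.
Substituting into Y = 15: L^(1/3)·(0.216L)^(1/3) = 15.
Solving, L = 125 and M = 27.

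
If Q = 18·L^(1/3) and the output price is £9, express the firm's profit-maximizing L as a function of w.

MP_L = (1/3)·18·L^(-2/3) = 6·L^(-2/3).
Setting P·MP_L = w: 54·L^(-2/3) = w.
Solving for L: L^(-2/3) = w/54, so L = (54/w)^(3/2).

L(w) = (54/w)^(3/2)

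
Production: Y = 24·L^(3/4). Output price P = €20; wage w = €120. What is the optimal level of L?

L* = 81

MP_L = (3/4)·24·L^(-1/4) = 18·L^(-1/4).
Profit maximization for a price taker requires P·MP_L = w: 20·18·L^(-1/4) = 120.
So L^(-1/4) = 1/3, which gives L = 81.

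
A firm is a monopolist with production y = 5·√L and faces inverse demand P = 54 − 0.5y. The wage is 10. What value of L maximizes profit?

L* = 36

Marginal revenue from the inverse demand is MR = 54 − y.
The marginal product is MP_L = 2.5·L^(-1/2).
A monopolist hires until marginal revenue product equals the wage: MR·MP_L = w.
At L, y = 5·√L. Substituting and solving: (54 − 5·√L)·2.5·L^(-1/2) = 10 gives L = 36.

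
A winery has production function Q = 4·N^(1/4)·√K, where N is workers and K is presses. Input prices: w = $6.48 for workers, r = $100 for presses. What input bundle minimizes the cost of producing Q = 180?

Cost minimization requires the marginal rate of technical substitution to equal the input-price ratio: MP_N/MP_K = w/r.
Here MP_N/MP_K = (1/4)·(K/N)/(1/2) = 0.5·(K/N). Setting this equal to 6.48/100 = 0.0648 gives K = 0.1296N.
Substituting into Q = 180: 4·N^(1/4)·(0.1296N)^(1/2) = 180.
Solving, N = 625 and K = 81.

N* = 625, K* = 81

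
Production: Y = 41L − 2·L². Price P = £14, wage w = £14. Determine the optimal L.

The marginal product of L is MP_L = 41 − 4L.
A price-taking firm hires until the value of the marginal product equals the wage: P·MP_L = w, so 14·(41 − 4L) = 14.
Then 41 − 4L = 1, giving L = 10.

L* = 10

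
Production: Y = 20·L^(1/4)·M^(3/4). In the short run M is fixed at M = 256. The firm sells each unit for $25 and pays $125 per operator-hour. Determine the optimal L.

L* = 256

With M = 256, MP_L = (1/4)·20·L^(-3/4)·256^(3/4) = 320·L^(-3/4).
Profit maximization for a price taker requires P·MP_L = w: 25·320·L^(-3/4) = 125.
So L^(-3/4) = 0.015625, which gives L = 256.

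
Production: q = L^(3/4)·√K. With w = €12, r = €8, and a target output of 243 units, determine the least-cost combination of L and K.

Cost minimization requires the marginal rate of technical substitution to equal the input-price ratio: MP_L/MP_K = w/r.
Here MP_L/MP_K = (3/4)·(K/L)/(1/2) = 1.5·(K/L). Setting this equal to 12/8 = 1.5 gives K = L.
Substituting into q = 243: L^(3/4)·(L)^(1/2) = 243.
Solving, L = 81 and K = 81.

L* = 81, K* = 81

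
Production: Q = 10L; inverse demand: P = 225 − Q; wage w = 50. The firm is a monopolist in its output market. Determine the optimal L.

Marginal revenue from the inverse demand is MR = 225 − 2Q.
The marginal product is MP_L = 10.
A monopolist hires until marginal revenue product equals the wage: MR·MP_L = w.
(225 − 20L)·10 = 50, so L = 11.

L* = 11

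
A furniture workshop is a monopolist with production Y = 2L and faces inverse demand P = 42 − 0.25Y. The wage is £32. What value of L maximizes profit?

Marginal revenue from the inverse demand is MR = 42 − 0.5Y.
The marginal product is MP_L = 2.
A monopolist hires until marginal revenue product equals the wage: MR·MP_L = w.
(42 − L)·2 = 32, so L = 26.

L* = 26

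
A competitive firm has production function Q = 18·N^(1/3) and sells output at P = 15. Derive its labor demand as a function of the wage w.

MP_N = (1/3)·18·N^(-2/3) = 6·N^(-2/3).
Setting P·MP_N = w: 90·N^(-2/3) = w.
Solving for N: N^(-2/3) = w/90, so N = (90/w)^(3/2).

N(w) = (90/w)^(3/2)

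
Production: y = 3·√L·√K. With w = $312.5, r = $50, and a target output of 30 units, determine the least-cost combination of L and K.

Cost minimization requires the marginal rate of technical substitution to equal the input-price ratio: MP_L/MP_K = w/r.
Here MP_L/MP_K = (1/2)·(K/L)/(1/2) = (K/L). Setting this equal to 312.5/50 = 6.25 gives K = 6.25L.
Substituting into y = 30: 3·L^(1/2)·(6.25L)^(1/2) = 30.
Solving, L = 4 and K = 25.

L* = 4, K* = 25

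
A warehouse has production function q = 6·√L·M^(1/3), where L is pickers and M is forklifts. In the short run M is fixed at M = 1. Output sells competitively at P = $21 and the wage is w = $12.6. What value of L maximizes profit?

With M = 1, MP_L = (1/2)·6·L^(-1/2)·1^(1/3) = 3·L^(-1/2).
Profit maximization for a price taker requires P·MP_L = w: 21·3·L^(-1/2) = 12.6.
So L^(-1/2) = 0.2, which gives L = 25.

L* = 25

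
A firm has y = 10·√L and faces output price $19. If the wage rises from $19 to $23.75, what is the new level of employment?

From P·MP_L = w with MP_L = 5·L^(-1/2), the labor demand is L(w) = (95/w)^(2).
At w = 19: L = 25. At w = 23.75: L = 16.

L* = 16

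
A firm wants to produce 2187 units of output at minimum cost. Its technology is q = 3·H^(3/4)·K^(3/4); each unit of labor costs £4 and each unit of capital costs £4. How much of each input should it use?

H* = 81, K* = 81

Cost minimization requires the marginal rate of technical substitution to equal the input-price ratio: MP_H/MP_K = w/r.
Here MP_H/MP_K = (3/4)·(K/H)/(3/4) = (K/H). Setting this equal to 4/4 = 1 gives K = H.
Substituting into q = 2187: 3·H^(3/4)·(H)^(3/4) = 2187.
Solving, H = 81 and K = 81.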